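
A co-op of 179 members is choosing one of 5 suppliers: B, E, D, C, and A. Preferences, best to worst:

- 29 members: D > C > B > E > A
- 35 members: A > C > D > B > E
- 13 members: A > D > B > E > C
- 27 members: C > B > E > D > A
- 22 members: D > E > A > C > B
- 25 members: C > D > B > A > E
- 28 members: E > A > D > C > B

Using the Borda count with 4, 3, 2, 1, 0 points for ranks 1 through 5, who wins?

D

B: 29·2 + 35·1 + 13·2 + 27·3 + 22·0 + 25·2 + 28·0 = 250
E: 29·1 + 35·0 + 13·1 + 27·2 + 22·3 + 25·0 + 28·4 = 274
D: 29·4 + 35·2 + 13·3 + 27·1 + 22·4 + 25·3 + 28·2 = 471
C: 29·3 + 35·3 + 13·0 + 27·4 + 22·1 + 25·4 + 28·1 = 450
A: 29·0 + 35·4 + 13·4 + 27·0 + 22·2 + 25·1 + 28·3 = 345
D has the highest Borda score (471).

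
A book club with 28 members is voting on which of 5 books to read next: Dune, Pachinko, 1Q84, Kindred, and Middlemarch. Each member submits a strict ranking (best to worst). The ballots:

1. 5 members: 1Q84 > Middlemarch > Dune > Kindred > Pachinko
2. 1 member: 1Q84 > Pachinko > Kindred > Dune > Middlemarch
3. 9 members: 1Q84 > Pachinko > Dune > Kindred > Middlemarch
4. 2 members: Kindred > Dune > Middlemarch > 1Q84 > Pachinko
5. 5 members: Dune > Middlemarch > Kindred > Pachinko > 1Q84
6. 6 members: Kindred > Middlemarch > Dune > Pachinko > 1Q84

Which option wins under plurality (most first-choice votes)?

First-place votes: Dune 5, Pachinko 0, 1Q84 15, Kindred 8, Middlemarch 0.
1Q84 has the most first-place votes.

1Q84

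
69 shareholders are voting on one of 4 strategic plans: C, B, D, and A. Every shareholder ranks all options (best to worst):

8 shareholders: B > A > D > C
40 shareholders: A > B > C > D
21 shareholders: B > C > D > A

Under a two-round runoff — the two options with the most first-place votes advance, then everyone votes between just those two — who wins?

A

Round 1 first-place votes: C 0, B 29, D 0, A 40.
A and B advance.
Runoff: A is preferred to B by 40 voters; B by 29.
A wins the runoff.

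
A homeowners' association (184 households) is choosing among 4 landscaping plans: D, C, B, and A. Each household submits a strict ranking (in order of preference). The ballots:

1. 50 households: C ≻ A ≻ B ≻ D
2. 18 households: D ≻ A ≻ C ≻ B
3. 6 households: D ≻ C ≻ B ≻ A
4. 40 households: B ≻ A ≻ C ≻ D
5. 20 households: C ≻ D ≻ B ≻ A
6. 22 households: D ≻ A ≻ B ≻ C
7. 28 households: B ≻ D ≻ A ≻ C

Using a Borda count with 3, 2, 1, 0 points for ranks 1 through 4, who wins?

B

D: 50·0 + 18·3 + 6·3 + 40·0 + 20·2 + 22·3 + 28·2 = 234
C: 50·3 + 18·1 + 6·2 + 40·1 + 20·3 + 22·0 + 28·0 = 280
B: 50·1 + 18·0 + 6·1 + 40·3 + 20·1 + 22·1 + 28·3 = 302
A: 50·2 + 18·2 + 6·0 + 40·2 + 20·0 + 22·2 + 28·1 = 288
B has the highest Borda score (302).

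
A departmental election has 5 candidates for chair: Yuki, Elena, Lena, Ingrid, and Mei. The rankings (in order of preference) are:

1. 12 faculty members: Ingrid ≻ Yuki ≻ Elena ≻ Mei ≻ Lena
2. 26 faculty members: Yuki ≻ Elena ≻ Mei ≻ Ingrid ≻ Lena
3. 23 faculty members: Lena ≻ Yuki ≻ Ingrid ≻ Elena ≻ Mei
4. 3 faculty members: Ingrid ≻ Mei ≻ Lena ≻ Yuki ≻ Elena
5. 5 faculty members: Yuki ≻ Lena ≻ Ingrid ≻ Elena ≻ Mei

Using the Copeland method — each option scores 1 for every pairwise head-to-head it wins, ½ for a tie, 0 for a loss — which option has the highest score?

Yuki: beats Elena, Lena, Ingrid, and Mei → score 4.
Elena: beats Lena and Mei; loses to Yuki and Ingrid → score 2.
Lena: loses to Yuki, Elena, Ingrid, and Mei → score 0.
Ingrid: beats Elena, Lena, and Mei; loses to Yuki → score 3.
Mei: beats Lena; loses to Yuki, Elena, and Ingrid → score 1.
Yuki has the best pairwise record.

Yuki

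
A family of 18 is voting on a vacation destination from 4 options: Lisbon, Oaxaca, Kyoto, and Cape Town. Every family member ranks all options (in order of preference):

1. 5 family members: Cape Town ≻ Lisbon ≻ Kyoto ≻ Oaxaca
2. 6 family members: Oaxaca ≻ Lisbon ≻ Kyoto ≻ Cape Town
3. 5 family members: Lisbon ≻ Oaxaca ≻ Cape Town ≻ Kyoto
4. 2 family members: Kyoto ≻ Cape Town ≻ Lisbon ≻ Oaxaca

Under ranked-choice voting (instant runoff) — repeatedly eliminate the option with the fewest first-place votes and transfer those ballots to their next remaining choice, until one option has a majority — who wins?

Round 1: Lisbon 5, Oaxaca 6, Kyoto 2, Cape Town 5. Eliminate Kyoto.
Round 2: Lisbon 5, Oaxaca 6, Cape Town 7. Eliminate Lisbon.
Round 3: Oaxaca 11, Cape Town 7. Oaxaca has a majority.

Oaxaca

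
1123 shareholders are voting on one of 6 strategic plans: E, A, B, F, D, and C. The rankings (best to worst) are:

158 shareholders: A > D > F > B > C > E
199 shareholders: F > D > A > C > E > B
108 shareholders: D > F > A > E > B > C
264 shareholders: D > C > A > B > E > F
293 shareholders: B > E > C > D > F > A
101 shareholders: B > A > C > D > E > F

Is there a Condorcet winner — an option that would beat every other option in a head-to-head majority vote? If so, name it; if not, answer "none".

D vs E: 830–293 for D.
D vs A: 864–259 for D.
D vs B: 729–394 for D.
D vs F: 924–199 for D.
D vs C: 729–394 for D.
D beats every other option head-to-head.

D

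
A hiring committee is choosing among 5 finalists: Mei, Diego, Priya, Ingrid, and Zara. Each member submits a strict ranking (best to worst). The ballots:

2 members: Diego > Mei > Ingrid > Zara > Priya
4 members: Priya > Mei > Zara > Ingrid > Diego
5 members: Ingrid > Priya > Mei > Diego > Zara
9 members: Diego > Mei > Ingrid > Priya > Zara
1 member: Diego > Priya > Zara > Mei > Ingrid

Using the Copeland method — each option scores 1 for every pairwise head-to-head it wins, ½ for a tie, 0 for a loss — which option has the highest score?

Diego

Mei: beats Priya, Ingrid, and Zara; loses to Diego → score 3.
Diego: beats Mei, Priya, Ingrid, and Zara → score 4.
Priya: beats Zara; loses to Mei, Diego, and Ingrid → score 1.
Ingrid: beats Priya and Zara; loses to Mei and Diego → score 2.
Zara: loses to Mei, Diego, Priya, and Ingrid → score 0.
Diego has the best pairwise record.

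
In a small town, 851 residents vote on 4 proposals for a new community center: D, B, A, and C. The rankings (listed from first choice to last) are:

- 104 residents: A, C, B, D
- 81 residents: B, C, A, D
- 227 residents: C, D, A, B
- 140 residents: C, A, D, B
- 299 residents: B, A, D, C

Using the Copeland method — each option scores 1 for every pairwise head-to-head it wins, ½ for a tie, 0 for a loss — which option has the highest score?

C

D: loses to B, A, and C → score 0.
B: beats D; loses to A and C → score 1.
A: beats D and B; loses to C → score 2.
C: beats D, B, and A → score 3.
C has the best pairwise record.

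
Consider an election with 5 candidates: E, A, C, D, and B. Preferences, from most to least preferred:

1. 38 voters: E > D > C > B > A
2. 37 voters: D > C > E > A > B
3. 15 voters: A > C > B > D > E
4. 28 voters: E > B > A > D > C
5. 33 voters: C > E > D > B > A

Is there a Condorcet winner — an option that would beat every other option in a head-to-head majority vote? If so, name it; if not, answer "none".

none

Checking pairwise contests:
C beats E 85–66.
E beats A 136–15.
D beats C 103–48.
E beats D 99–52.
E beats B 136–15.
Every option loses at least one head-to-head, so there is no Condorcet winner.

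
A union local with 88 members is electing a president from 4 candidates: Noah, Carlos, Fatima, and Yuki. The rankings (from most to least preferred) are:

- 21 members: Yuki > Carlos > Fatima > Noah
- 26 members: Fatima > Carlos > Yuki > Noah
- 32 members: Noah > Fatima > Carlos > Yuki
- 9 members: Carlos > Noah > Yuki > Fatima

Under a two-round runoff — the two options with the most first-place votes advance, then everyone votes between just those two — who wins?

Fatima

Round 1 first-place votes: Noah 32, Carlos 9, Fatima 26, Yuki 21.
Noah and Fatima advance.
Runoff: Noah is preferred to Fatima by 41 voters; Fatima by 47.
Fatima wins the runoff.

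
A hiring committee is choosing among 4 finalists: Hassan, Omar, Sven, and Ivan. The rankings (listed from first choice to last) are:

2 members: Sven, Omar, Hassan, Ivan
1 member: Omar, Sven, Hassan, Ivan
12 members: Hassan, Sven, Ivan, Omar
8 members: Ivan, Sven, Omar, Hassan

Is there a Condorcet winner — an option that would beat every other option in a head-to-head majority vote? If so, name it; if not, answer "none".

Hassan vs Omar: 12–11 for Hassan.
Hassan vs Sven: 12–11 for Hassan.
Hassan vs Ivan: 15–8 for Hassan.
Hassan beats every other option head-to-head.

Hassan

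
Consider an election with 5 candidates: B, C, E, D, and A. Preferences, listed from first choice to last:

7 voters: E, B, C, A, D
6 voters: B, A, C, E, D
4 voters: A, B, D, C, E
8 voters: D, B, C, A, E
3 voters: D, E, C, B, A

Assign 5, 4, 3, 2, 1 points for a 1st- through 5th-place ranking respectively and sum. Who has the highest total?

B

B: 7·4 + 6·5 + 4·4 + 8·4 + 3·2 = 112
C: 7·3 + 6·3 + 4·2 + 8·3 + 3·3 = 80
E: 7·5 + 6·2 + 4·1 + 8·1 + 3·4 = 71
D: 7·1 + 6·1 + 4·3 + 8·5 + 3·5 = 80
A: 7·2 + 6·4 + 4·5 + 8·2 + 3·1 = 77
B has the highest Borda score (112).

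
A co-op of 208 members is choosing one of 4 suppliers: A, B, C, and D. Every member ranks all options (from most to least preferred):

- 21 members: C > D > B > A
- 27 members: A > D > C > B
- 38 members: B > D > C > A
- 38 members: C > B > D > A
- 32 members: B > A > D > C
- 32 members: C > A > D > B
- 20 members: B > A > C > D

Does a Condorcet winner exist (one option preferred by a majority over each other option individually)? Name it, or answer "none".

C

C vs A: 129–79 for C.
C vs B: 118–90 for C.
C vs D: 111–97 for C.
C beats every other option head-to-head.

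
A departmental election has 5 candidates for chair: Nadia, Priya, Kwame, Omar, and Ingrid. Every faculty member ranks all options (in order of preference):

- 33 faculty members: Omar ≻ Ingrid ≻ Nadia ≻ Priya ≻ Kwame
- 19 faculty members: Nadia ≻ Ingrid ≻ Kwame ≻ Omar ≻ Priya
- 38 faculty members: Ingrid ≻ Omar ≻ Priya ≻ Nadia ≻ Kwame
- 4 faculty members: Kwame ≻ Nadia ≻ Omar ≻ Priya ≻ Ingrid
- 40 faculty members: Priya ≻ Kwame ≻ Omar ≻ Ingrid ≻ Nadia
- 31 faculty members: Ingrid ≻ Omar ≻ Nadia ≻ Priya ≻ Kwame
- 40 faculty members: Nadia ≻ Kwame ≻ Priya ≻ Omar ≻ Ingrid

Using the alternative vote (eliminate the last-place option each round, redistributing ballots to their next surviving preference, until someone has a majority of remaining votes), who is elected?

Round 1: Nadia 59, Priya 40, Kwame 4, Omar 33, Ingrid 69. Eliminate Kwame.
Round 2: Nadia 63, Priya 40, Omar 33, Ingrid 69. Eliminate Omar.
Round 3: Nadia 63, Priya 40, Ingrid 102. Eliminate Priya.
Round 4: Nadia 63, Ingrid 142. Ingrid has a majority.

Ingrid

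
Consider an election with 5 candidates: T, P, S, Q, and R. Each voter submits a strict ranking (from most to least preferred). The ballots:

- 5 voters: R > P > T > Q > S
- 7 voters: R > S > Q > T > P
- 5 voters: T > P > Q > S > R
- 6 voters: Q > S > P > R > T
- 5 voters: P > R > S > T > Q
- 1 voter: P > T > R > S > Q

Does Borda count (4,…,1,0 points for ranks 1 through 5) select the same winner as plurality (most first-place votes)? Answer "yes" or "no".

yes

Borda — scores: T 45, P 66, S 55, Q 53, R 71. Winner: R.
Plurality — first-place votes: T 5, P 6, S 0, Q 6, R 12. Winner: R.
The two methods agree.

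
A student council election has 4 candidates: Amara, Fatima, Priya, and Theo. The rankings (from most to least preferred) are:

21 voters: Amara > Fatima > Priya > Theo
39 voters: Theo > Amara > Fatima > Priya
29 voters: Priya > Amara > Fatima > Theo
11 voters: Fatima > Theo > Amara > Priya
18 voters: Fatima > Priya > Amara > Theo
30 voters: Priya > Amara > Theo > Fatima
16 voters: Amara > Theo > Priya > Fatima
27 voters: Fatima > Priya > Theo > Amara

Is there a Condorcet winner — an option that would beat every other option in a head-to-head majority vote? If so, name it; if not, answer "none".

none

Checking pairwise contests:
Priya beats Amara 104–87.
Amara beats Fatima 135–56.
Fatima beats Priya 116–75.
Amara beats Theo 114–77.
Every option loses at least one head-to-head, so there is no Condorcet winner.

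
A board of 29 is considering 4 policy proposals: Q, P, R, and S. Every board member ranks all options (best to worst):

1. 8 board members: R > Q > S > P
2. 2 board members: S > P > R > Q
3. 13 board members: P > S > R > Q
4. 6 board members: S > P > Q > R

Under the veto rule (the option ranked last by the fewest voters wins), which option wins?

S

Last-place votes: Q 15, P 8, R 6, S 0.
S is ranked last by the fewest voters, so S wins.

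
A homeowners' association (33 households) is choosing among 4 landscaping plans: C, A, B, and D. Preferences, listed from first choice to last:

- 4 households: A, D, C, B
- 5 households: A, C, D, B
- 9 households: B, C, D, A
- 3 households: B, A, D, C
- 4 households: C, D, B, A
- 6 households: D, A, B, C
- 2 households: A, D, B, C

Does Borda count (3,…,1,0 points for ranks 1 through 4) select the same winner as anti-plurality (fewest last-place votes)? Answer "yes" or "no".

yes

Borda — scores: C 44, A 51, B 48, D 55. Winner: D.
Anti-plurality — last-place votes: C 11, A 13, B 9, D 0. Winner: D.
The two methods agree.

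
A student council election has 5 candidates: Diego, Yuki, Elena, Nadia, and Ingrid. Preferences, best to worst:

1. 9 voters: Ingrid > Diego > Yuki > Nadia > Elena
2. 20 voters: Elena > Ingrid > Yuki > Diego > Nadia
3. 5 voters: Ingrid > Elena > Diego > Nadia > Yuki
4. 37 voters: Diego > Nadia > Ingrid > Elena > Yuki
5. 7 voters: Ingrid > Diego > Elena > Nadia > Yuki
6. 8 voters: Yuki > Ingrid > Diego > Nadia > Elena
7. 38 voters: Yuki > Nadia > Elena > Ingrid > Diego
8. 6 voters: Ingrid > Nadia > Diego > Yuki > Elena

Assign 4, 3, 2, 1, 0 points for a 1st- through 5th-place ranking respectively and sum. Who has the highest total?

Diego: 9·3 + 20·1 + 5·2 + 37·4 + 7·3 + 8·2 + 38·0 + 6·2 = 254
Yuki: 9·2 + 20·2 + 5·0 + 37·0 + 7·0 + 8·4 + 38·4 + 6·1 = 248
Elena: 9·0 + 20·4 + 5·3 + 37·1 + 7·2 + 8·0 + 38·2 + 6·0 = 222
Nadia: 9·1 + 20·0 + 5·1 + 37·3 + 7·1 + 8·1 + 38·3 + 6·3 = 272
Ingrid: 9·4 + 20·3 + 5·4 + 37·2 + 7·4 + 8·3 + 38·1 + 6·4 = 304
Ingrid has the highest Borda score (304).

Ingrid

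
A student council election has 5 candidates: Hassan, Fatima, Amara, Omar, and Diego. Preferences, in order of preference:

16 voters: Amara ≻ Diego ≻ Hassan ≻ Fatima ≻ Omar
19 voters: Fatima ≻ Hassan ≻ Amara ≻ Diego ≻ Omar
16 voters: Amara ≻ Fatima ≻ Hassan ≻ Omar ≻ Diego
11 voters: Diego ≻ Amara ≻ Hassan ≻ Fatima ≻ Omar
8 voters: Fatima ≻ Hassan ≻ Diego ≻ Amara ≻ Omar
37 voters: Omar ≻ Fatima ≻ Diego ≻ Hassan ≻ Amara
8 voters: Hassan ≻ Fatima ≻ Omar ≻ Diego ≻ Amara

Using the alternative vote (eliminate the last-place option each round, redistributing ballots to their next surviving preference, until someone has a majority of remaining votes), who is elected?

Amara

Round 1: Hassan 8, Fatima 27, Amara 32, Omar 37, Diego 11. Eliminate Hassan.
Round 2: Fatima 35, Amara 32, Omar 37, Diego 11. Eliminate Diego.
Round 3: Fatima 35, Amara 43, Omar 37. Eliminate Fatima.
Round 4: Amara 70, Omar 45. Amara has a majority.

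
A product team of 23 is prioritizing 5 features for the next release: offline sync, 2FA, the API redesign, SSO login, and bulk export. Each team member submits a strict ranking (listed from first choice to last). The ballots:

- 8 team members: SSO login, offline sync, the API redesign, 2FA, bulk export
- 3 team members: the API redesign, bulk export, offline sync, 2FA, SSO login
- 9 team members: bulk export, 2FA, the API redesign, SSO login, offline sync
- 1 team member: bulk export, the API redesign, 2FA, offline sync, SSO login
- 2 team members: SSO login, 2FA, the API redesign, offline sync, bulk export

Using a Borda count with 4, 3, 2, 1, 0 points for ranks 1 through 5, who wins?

offline sync: 8·3 + 3·2 + 9·0 + 1·1 + 2·1 = 33
2FA: 8·1 + 3·1 + 9·3 + 1·2 + 2·3 = 46
the API redesign: 8·2 + 3·4 + 9·2 + 1·3 + 2·2 = 53
SSO login: 8·4 + 3·0 + 9·1 + 1·0 + 2·4 = 49
bulk export: 8·0 + 3·3 + 9·4 + 1·4 + 2·0 = 49
the API redesign has the highest Borda score (53).

the API redesign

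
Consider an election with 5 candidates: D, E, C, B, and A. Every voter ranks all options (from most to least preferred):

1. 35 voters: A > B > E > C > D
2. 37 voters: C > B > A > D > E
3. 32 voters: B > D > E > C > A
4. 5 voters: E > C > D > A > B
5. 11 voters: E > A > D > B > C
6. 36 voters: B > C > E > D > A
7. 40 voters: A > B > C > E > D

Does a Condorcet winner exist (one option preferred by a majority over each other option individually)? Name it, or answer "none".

B vs D: 180–16 for B.
B vs E: 180–16 for B.
B vs C: 154–42 for B.
B vs A: 105–91 for B.
B beats every other option head-to-head.

B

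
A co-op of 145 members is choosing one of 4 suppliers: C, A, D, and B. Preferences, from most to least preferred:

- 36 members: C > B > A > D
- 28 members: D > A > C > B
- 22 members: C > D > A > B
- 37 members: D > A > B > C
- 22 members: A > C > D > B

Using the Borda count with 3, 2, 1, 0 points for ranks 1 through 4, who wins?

C: 36·3 + 28·1 + 22·3 + 37·0 + 22·2 = 246
A: 36·1 + 28·2 + 22·1 + 37·2 + 22·3 = 254
D: 36·0 + 28·3 + 22·2 + 37·3 + 22·1 = 261
B: 36·2 + 28·0 + 22·0 + 37·1 + 22·0 = 109
D has the highest Borda score (261).

D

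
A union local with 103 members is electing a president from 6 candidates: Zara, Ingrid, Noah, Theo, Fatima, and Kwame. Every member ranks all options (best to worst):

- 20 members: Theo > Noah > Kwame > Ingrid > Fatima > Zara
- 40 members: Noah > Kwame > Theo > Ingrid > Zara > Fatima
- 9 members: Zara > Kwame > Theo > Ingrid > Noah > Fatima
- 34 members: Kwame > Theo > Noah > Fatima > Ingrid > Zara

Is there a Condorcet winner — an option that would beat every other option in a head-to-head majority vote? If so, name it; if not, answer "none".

none

Checking pairwise contests:
Ingrid beats Zara 94–9.
Noah beats Ingrid 94–9.
Theo beats Noah 63–40.
Kwame beats Theo 83–20.
Ingrid beats Fatima 69–34.
Noah beats Kwame 60–43.
Every option loses at least one head-to-head, so there is no Condorcet winner.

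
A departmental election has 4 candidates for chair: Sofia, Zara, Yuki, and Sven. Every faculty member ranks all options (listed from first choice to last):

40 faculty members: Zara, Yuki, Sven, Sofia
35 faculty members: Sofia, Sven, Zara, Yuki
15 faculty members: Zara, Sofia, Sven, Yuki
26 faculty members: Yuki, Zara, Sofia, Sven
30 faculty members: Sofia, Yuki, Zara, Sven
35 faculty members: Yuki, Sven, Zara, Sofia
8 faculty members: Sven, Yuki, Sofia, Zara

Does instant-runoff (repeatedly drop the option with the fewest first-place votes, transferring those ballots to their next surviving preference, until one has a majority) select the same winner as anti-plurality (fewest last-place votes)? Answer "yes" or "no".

Instant-runoff — R1 Sofia 65, Zara 55, Yuki 61, Sven 8 (Sven out); R2 Sofia 65, Zara 55, Yuki 69 (Zara out); R3 Sofia 80, Yuki 109 (Yuki winner). Winner: Yuki.
Anti-plurality — last-place votes: Sofia 75, Zara 8, Yuki 50, Sven 56. Winner: Zara.
The two methods disagree.

no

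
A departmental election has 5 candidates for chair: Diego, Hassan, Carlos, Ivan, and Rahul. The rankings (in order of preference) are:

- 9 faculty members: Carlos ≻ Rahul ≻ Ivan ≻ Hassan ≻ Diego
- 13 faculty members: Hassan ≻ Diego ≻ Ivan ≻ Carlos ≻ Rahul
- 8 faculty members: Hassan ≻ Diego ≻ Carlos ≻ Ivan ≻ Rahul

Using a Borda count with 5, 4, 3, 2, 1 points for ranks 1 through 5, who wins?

Hassan

Diego: 9·1 + 13·4 + 8·4 = 93
Hassan: 9·2 + 13·5 + 8·5 = 123
Carlos: 9·5 + 13·2 + 8·3 = 95
Ivan: 9·3 + 13·3 + 8·2 = 82
Rahul: 9·4 + 13·1 + 8·1 = 57
Hassan has the highest Borda score (123).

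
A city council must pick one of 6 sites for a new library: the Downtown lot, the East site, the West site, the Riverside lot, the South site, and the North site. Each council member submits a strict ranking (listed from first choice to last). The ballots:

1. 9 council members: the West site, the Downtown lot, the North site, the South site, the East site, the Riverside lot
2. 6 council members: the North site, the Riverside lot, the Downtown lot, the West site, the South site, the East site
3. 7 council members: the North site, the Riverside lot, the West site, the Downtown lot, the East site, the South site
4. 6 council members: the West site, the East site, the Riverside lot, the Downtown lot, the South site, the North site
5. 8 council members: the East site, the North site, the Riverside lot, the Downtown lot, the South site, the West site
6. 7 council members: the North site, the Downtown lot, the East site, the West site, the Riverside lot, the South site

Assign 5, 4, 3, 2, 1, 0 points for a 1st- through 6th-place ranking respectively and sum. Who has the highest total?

the Downtown lot: 9·4 + 6·3 + 7·2 + 6·2 + 8·2 + 7·4 = 124
the East site: 9·1 + 6·0 + 7·1 + 6·4 + 8·5 + 7·3 = 101
the West site: 9·5 + 6·2 + 7·3 + 6·5 + 8·0 + 7·2 = 122
the Riverside lot: 9·0 + 6·4 + 7·4 + 6·3 + 8·3 + 7·1 = 101
the South site: 9·2 + 6·1 + 7·0 + 6·1 + 8·1 + 7·0 = 38
the North site: 9·3 + 6·5 + 7·5 + 6·0 + 8·4 + 7·5 = 159
the North site has the highest Borda score (159).

the North site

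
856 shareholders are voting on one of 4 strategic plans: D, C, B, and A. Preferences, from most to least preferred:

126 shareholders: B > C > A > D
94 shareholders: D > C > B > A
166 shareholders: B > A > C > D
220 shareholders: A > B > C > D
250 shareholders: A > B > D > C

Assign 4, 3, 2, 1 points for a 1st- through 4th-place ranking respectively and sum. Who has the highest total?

D: 126·1 + 94·4 + 166·1 + 220·1 + 250·2 = 1388
C: 126·3 + 94·3 + 166·2 + 220·2 + 250·1 = 1682
B: 126·4 + 94·2 + 166·4 + 220·3 + 250·3 = 2766
A: 126·2 + 94·1 + 166·3 + 220·4 + 250·4 = 2724
B has the highest Borda score (2766).

B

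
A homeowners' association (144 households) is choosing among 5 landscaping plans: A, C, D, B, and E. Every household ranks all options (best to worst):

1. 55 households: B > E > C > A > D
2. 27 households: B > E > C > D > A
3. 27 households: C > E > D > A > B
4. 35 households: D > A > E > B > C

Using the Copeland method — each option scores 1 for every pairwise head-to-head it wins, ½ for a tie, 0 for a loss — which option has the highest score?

B

A: loses to C, D, B, and E → score 0.
C: beats A and D; loses to B and E → score 2.
D: beats A; loses to C, B, and E → score 1.
B: beats A, C, D, and E → score 4.
E: beats A, C, and D; loses to B → score 3.
B has the best pairwise record.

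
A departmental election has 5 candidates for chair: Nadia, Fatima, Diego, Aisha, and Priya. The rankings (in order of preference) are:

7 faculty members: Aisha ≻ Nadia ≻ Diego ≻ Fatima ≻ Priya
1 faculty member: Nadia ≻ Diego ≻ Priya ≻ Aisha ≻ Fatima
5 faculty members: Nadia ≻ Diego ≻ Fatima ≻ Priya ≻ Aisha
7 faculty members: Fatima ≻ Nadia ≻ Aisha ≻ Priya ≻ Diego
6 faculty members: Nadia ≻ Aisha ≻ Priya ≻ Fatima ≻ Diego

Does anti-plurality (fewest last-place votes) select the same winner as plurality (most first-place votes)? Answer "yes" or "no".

Anti-plurality — last-place votes: Nadia 0, Fatima 1, Diego 13, Aisha 5, Priya 7. Winner: Nadia.
Plurality — first-place votes: Nadia 12, Fatima 7, Diego 0, Aisha 7, Priya 0. Winner: Nadia.
The two methods agree.

yes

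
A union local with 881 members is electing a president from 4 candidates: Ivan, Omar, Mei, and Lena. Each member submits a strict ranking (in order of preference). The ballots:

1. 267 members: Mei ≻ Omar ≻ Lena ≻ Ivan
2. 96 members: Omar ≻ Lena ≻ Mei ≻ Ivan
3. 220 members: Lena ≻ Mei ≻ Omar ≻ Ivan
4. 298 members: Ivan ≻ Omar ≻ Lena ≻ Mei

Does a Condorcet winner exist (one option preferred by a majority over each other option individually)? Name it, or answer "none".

none

Checking pairwise contests:
Omar beats Ivan 583–298.
Mei beats Omar 487–394.
Lena beats Mei 614–267.
Omar beats Lena 661–220.
Every option loses at least one head-to-head, so there is no Condorcet winner.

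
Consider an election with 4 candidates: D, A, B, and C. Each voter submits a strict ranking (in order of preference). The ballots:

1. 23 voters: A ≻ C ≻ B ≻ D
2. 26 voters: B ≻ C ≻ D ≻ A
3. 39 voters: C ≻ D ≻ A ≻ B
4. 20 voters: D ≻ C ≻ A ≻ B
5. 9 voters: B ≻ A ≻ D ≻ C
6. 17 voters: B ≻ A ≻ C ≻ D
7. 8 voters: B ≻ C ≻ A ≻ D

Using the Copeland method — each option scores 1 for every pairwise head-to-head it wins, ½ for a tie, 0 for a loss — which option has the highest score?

C

D: beats A; loses to B and C → score 1.
A: beats B; loses to D and C → score 1.
B: beats D; loses to A and C → score 1.
C: beats D, A, and B → score 3.
C has the best pairwise record.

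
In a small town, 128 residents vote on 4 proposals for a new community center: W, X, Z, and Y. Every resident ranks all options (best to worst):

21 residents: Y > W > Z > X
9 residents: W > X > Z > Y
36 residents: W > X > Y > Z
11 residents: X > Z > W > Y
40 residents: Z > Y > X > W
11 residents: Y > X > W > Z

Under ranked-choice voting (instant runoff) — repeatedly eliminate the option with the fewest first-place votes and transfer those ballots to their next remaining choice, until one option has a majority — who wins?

Round 1: W 45, X 11, Z 40, Y 32. Eliminate X.
Round 2: W 45, Z 51, Y 32. Eliminate Y.
Round 3: W 77, Z 51. W has a majority.

W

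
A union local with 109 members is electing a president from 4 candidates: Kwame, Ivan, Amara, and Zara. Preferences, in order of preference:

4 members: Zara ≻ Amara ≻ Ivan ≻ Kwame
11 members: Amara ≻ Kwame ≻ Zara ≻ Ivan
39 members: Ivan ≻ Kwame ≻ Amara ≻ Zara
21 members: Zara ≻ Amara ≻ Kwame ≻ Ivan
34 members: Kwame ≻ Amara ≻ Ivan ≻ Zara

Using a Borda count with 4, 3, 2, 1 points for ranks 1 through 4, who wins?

Kwame

Kwame: 4·1 + 11·3 + 39·3 + 21·2 + 34·4 = 332
Ivan: 4·2 + 11·1 + 39·4 + 21·1 + 34·2 = 264
Amara: 4·3 + 11·4 + 39·2 + 21·3 + 34·3 = 299
Zara: 4·4 + 11·2 + 39·1 + 21·4 + 34·1 = 195
Kwame has the highest Borda score (332).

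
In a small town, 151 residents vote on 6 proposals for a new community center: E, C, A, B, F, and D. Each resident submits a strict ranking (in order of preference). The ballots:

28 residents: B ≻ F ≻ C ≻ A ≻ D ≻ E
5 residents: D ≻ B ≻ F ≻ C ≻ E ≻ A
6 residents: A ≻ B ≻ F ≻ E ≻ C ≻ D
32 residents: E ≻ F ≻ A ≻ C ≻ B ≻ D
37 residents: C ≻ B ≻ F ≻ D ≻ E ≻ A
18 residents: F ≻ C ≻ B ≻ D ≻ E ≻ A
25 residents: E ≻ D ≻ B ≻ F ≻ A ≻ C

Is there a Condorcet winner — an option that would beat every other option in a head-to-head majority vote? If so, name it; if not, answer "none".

none

Checking pairwise contests:
C beats E 88–63.
F beats C 114–37.
E beats A 117–34.
C beats B 87–64.
B beats F 101–50.
C beats D 121–30.
Every option loses at least one head-to-head, so there is no Condorcet winner.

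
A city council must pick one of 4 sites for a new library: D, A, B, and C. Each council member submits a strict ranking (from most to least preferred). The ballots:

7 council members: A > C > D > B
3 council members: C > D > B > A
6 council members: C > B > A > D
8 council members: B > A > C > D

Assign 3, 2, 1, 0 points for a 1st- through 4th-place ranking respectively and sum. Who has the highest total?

C

D: 7·1 + 3·2 + 6·0 + 8·0 = 13
A: 7·3 + 3·0 + 6·1 + 8·2 = 43
B: 7·0 + 3·1 + 6·2 + 8·3 = 39
C: 7·2 + 3·3 + 6·3 + 8·1 = 49
C has the highest Borda score (49).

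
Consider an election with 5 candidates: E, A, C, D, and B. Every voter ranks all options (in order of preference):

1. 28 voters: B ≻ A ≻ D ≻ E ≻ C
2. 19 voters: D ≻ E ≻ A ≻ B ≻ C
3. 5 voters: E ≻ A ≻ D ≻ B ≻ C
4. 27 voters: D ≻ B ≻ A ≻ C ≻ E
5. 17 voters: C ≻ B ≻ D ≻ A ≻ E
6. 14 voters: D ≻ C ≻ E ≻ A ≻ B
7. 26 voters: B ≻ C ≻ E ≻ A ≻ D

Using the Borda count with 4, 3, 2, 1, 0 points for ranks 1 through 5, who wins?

B

E: 28·1 + 19·3 + 5·4 + 27·0 + 17·0 + 14·2 + 26·2 = 185
A: 28·3 + 19·2 + 5·3 + 27·2 + 17·1 + 14·1 + 26·1 = 248
C: 28·0 + 19·0 + 5·0 + 27·1 + 17·4 + 14·3 + 26·3 = 215
D: 28·2 + 19·4 + 5·2 + 27·4 + 17·2 + 14·4 + 26·0 = 340
B: 28·4 + 19·1 + 5·1 + 27·3 + 17·3 + 14·0 + 26·4 = 372
B has the highest Borda score (372).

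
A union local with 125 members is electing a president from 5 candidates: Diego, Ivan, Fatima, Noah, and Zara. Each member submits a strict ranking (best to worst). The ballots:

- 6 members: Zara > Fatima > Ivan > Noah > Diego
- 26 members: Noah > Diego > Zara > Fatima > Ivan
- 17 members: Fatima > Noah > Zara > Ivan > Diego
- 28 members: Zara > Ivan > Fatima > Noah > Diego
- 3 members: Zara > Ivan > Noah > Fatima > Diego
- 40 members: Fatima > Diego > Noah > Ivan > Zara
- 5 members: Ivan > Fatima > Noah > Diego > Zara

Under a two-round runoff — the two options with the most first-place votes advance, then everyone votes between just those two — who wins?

Round 1 first-place votes: Diego 0, Ivan 5, Fatima 57, Noah 26, Zara 37.
Fatima and Zara advance.
Runoff: Fatima is preferred to Zara by 62 voters; Zara by 63.
Zara wins the runoff.

Zara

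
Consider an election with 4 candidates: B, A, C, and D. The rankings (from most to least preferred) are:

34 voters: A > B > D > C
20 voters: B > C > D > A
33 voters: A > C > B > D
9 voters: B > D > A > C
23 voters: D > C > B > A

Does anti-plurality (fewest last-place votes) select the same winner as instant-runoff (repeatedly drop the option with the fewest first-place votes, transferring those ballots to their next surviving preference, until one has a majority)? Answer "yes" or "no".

no

Anti-plurality — last-place votes: B 0, A 43, C 43, D 33. Winner: B.
Instant-runoff — R1 B 29, A 67, C 0, D 23 (A winner). Winner: A.
The two methods disagree.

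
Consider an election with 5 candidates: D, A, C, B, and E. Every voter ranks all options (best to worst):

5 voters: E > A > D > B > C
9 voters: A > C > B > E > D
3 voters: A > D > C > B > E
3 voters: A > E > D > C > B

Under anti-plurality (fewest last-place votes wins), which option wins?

A

Last-place votes: D 9, A 0, C 5, B 3, E 3.
A is ranked last by the fewest voters, so A wins.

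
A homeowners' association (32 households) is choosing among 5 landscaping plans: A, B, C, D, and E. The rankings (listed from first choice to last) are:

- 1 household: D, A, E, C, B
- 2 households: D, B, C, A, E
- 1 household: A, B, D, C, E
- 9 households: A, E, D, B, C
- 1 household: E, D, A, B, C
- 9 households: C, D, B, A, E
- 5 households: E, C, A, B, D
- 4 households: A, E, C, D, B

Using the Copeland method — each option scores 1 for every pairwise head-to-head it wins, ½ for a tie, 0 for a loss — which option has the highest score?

A

A: beats B, D, and E; ties C → score 3.5.
B: loses to A, C, D, and E → score 0.
C: beats B and D; ties A; loses to E → score 2.5.
D: beats B; loses to A, C, and E → score 1.
E: beats B, C, and D; loses to A → score 3.
A has the best pairwise record.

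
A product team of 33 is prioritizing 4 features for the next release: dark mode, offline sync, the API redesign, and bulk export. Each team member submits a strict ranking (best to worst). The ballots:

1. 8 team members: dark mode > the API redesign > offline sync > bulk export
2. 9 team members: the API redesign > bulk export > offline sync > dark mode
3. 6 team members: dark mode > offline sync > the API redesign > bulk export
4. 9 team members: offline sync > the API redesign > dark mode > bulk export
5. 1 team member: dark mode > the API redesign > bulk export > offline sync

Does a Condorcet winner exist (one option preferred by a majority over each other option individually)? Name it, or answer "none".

the API redesign

the API redesign vs dark mode: 18–15 for the API redesign.
the API redesign vs offline sync: 18–15 for the API redesign.
the API redesign vs bulk export: 33–0 for the API redesign.
the API redesign beats every other option head-to-head.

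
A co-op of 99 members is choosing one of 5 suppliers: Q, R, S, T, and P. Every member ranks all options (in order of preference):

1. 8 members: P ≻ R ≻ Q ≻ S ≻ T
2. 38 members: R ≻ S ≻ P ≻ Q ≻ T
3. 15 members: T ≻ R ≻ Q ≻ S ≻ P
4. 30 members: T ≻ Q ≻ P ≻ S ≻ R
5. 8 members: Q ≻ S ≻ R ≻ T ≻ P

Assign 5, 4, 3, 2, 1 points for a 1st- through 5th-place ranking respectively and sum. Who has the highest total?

R

Q: 8·3 + 38·2 + 15·3 + 30·4 + 8·5 = 305
R: 8·4 + 38·5 + 15·4 + 30·1 + 8·3 = 336
S: 8·2 + 38·4 + 15·2 + 30·2 + 8·4 = 290
T: 8·1 + 38·1 + 15·5 + 30·5 + 8·2 = 287
P: 8·5 + 38·3 + 15·1 + 30·3 + 8·1 = 267
R has the highest Borda score (336).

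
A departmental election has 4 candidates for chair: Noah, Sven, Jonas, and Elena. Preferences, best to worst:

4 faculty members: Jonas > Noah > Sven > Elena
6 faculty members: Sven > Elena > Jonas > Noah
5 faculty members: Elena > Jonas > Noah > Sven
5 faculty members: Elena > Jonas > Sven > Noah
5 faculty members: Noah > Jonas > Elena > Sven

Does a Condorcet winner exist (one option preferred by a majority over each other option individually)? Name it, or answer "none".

Elena

Elena vs Noah: 16–9 for Elena.
Elena vs Sven: 15–10 for Elena.
Elena vs Jonas: 16–9 for Elena.
Elena beats every other option head-to-head.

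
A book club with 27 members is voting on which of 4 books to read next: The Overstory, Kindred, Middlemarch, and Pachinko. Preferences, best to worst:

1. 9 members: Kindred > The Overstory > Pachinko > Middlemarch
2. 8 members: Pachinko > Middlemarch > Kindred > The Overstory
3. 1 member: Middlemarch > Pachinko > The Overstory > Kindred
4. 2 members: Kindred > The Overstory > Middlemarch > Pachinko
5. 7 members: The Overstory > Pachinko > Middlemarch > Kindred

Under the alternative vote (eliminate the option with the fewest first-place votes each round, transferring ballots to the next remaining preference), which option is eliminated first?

Middlemarch

Round 1: The Overstory 7, Kindred 11, Middlemarch 1, Pachinko 8. Eliminate Middlemarch.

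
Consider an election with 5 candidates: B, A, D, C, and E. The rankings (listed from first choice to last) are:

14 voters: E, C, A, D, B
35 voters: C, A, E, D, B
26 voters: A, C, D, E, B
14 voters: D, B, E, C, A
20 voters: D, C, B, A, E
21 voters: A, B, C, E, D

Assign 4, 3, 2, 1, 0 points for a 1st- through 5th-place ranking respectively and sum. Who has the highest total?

C

B: 14·0 + 35·0 + 26·0 + 14·3 + 20·2 + 21·3 = 145
A: 14·2 + 35·3 + 26·4 + 14·0 + 20·1 + 21·4 = 341
D: 14·1 + 35·1 + 26·2 + 14·4 + 20·4 + 21·0 = 237
C: 14·3 + 35·4 + 26·3 + 14·1 + 20·3 + 21·2 = 376
E: 14·4 + 35·2 + 26·1 + 14·2 + 20·0 + 21·1 = 201
C has the highest Borda score (376).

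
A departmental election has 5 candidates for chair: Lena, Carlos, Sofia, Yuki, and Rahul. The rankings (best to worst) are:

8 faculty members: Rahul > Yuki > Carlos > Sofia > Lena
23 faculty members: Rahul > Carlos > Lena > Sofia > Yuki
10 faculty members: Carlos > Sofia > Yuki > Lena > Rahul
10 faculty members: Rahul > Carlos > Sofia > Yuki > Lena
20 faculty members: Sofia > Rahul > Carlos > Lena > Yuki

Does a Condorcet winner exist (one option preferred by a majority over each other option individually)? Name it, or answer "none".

Rahul vs Lena: 61–10 for Rahul.
Rahul vs Carlos: 61–10 for Rahul.
Rahul vs Sofia: 41–30 for Rahul.
Rahul vs Yuki: 61–10 for Rahul.
Rahul beats every other option head-to-head.

Rahul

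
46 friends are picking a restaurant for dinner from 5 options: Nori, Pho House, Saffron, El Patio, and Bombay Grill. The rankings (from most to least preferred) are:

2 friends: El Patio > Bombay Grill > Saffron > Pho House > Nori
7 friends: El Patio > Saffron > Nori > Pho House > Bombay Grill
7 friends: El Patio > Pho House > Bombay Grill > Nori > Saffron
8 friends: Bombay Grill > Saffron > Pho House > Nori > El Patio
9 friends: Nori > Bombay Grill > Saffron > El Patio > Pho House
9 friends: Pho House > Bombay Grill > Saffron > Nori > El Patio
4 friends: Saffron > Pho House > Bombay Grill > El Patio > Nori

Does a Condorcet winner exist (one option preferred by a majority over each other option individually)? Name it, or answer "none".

Checking pairwise contests:
Pho House beats Nori 30–16.
Saffron beats Pho House 30–16.
Bombay Grill beats Saffron 35–11.
Nori beats El Patio 26–20.
Pho House beats Bombay Grill 27–19.
Every option loses at least one head-to-head, so there is no Condorcet winner.

none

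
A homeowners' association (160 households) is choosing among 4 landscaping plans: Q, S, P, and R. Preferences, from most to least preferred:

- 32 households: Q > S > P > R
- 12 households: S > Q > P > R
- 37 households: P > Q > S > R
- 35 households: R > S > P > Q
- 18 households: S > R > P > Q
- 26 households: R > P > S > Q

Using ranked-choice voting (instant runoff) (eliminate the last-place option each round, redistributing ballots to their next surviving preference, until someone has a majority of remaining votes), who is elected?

Q

Round 1: Q 32, S 30, P 37, R 61. Eliminate S.
Round 2: Q 44, P 37, R 79. Eliminate P.
Round 3: Q 81, R 79. Q has a majority.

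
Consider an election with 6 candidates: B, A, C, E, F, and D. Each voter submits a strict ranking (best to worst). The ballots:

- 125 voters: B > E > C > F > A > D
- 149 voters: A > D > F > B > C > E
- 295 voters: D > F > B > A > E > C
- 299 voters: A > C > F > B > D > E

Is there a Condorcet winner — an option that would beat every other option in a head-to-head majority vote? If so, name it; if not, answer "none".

A

A vs B: 448–420 for A.
A vs C: 743–125 for A.
A vs E: 743–125 for A.
A vs F: 448–420 for A.
A vs D: 573–295 for A.
A beats every other option head-to-head.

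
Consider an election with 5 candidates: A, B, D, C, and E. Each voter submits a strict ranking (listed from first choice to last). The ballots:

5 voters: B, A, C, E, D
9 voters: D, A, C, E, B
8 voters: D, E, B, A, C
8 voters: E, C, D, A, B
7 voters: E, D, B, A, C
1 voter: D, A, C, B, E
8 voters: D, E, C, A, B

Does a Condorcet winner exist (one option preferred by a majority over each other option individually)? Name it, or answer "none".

D

D vs A: 41–5 for D.
D vs B: 41–5 for D.
D vs C: 33–13 for D.
D vs E: 26–20 for D.
D beats every other option head-to-head.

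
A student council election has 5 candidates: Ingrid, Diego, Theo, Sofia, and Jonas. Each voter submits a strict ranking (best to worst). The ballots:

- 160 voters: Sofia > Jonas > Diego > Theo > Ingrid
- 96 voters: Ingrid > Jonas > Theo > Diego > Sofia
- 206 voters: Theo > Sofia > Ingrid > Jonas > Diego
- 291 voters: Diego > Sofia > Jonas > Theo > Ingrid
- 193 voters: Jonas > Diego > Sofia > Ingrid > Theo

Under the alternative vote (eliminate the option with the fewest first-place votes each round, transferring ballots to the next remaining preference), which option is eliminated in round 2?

Round 1: Ingrid 96, Diego 291, Theo 206, Sofia 160, Jonas 193. Eliminate Ingrid.
Round 2: Diego 291, Theo 206, Sofia 160, Jonas 289. Eliminate Sofia.

Sofia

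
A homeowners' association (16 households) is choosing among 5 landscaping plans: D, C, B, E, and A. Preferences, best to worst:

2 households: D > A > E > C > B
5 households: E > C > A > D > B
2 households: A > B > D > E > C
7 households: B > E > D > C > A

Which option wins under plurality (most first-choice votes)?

First-place votes: D 2, C 0, B 7, E 5, A 2.
B has the most first-place votes.

B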